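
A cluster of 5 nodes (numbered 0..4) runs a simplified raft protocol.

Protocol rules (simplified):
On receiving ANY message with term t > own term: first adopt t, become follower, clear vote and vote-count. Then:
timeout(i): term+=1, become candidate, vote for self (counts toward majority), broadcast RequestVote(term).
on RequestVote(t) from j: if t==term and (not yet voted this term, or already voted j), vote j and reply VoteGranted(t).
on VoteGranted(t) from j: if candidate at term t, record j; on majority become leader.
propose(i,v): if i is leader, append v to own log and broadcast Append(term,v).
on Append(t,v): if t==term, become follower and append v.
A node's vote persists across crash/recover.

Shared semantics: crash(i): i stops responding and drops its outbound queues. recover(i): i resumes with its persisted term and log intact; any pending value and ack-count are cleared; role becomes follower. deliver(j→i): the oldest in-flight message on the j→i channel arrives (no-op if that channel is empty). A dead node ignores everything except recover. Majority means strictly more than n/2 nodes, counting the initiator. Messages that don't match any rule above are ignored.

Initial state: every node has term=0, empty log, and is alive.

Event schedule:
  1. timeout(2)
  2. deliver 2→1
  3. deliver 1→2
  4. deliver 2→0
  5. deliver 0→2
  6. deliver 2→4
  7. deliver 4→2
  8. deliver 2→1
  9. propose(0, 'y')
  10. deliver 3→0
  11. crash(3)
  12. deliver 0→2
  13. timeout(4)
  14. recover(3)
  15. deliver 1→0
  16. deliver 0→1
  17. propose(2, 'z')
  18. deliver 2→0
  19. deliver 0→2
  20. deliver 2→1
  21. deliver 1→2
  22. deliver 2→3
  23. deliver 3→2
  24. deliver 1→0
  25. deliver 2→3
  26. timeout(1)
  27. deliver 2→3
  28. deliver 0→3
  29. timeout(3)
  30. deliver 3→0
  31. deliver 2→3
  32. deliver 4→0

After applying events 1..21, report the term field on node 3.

0

step 1 timeout(2): 2={cand,t=1,log=-}
step 2 deliver 2→1: 1={foll,t=1,log=-}
step 3 deliver 1→2: —
step 4 deliver 2→0: 0={foll,t=1,log=-}
step 5 deliver 0→2: 2={lead,t=1,log=-}
step 6 deliver 2→4: 4={foll,t=1,log=-}
step 7 deliver 4→2: —
step 8 deliver 2→1: —
step 9 propose(0,'y'): —
step 10 deliver 3→0: —
step 11 crash(3): 3={✗foll,t=0,log=-}
step 12 deliver 0→2: —
step 13 timeout(4): 4={cand,t=2,log=-}
step 14 recover(3): 3={foll,t=0,log=-}
step 15 deliver 1→0: —
step 16 deliver 0→1: —
step 17 propose(2,'z'): 2={lead,t=1,log=z}
step 18 deliver 2→0: 0={foll,t=1,log=z}
step 19 deliver 0→2: —
step 20 deliver 2→1: 1={foll,t=1,log=z}
step 21 deliver 1→2: —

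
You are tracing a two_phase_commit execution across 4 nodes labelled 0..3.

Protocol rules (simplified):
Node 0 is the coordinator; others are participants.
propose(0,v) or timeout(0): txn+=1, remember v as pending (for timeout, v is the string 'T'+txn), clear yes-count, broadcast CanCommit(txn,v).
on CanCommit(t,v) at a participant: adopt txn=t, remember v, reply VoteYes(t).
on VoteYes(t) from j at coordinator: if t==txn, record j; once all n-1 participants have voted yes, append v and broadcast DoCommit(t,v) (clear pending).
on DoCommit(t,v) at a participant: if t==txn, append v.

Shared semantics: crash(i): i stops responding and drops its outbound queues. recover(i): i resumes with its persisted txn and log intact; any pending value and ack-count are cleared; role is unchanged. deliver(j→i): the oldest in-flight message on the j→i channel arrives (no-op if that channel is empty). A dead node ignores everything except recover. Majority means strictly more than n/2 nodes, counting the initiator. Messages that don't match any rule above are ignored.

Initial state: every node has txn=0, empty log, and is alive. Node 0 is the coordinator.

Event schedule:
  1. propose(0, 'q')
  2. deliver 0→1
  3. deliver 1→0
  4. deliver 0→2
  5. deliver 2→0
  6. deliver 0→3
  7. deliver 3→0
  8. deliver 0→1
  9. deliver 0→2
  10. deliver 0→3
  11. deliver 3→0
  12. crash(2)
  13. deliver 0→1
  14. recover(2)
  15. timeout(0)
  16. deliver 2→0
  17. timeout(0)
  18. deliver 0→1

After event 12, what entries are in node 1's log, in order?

step 1 propose(0,'q'): 0={coor,t=1,log=-}
step 2 deliver 0→1: 1={part,t=1,log=-}
step 3 deliver 1→0: —
step 4 deliver 0→2: 2={part,t=1,log=-}
step 5 deliver 2→0: —
step 6 deliver 0→3: 3={part,t=1,log=-}
step 7 deliver 3→0: 0={coor,t=1,log=q}
step 8 deliver 0→1: 1={part,t=1,log=q}
step 9 deliver 0→2: 2={part,t=1,log=q}
step 10 deliver 0→3: 3={part,t=1,log=q}
step 11 deliver 3→0: —
step 12 crash(2): 2={✗part,t=1,log=q}

q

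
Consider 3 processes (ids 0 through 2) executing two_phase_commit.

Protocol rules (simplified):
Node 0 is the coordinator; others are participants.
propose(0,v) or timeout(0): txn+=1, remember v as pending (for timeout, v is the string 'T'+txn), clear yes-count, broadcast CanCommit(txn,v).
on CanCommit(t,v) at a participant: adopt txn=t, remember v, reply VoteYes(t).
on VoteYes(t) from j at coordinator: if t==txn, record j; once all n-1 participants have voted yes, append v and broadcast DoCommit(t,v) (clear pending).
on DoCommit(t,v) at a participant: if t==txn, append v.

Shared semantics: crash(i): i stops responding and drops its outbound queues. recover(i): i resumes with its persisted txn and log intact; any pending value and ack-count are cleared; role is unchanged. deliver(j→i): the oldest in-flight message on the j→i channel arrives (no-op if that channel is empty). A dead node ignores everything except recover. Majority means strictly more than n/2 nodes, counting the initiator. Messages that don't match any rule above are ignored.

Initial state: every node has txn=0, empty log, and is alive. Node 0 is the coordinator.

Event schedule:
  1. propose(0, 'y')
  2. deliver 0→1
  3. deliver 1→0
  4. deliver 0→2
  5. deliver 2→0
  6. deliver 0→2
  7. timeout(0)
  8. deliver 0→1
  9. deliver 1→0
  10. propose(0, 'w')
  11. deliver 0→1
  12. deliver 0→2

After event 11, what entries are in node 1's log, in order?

1. propose(0,'y'):  <0:coor t1 ->
2. deliver 0→1:  <1:part t1 ->
3. deliver 1→0:  nop
4. deliver 0→2:  <2:part t1 ->
5. deliver 2→0:  <0:coor t1 y>
6. deliver 0→2:  <2:part t1 y>
7. timeout(0):  <0:coor t2 y>
8. deliver 0→1:  <1:part t1 y>
9. deliver 1→0:  nop
10. propose(0,'w'):  <0:coor t3 y>
11. deliver 0→1:  <1:part t2 y>

y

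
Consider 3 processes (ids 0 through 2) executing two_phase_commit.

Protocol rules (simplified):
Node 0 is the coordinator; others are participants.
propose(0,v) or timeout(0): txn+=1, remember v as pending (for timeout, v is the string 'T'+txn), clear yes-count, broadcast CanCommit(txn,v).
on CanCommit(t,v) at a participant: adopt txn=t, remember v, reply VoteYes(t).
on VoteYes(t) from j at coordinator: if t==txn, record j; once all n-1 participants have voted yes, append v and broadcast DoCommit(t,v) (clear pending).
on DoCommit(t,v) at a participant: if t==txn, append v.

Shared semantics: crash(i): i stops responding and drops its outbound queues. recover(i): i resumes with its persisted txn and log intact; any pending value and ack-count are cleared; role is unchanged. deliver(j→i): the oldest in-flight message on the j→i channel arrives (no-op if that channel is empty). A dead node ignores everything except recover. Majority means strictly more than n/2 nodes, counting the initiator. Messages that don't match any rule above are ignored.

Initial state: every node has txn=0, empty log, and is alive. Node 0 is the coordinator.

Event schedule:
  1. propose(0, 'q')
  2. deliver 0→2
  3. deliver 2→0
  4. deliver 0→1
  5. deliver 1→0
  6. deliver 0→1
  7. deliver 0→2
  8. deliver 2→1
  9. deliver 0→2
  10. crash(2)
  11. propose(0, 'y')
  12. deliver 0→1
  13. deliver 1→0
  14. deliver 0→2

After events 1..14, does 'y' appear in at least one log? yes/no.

no

[1] propose(0,'q') → N0(coor t1 [-])
[2] deliver 0→2 → N2(part t1 [-])
[3] deliver 2→0 → ∅
[4] deliver 0→1 → N1(part t1 [-])
[5] deliver 1→0 → N0(coor t1 [q])
[6] deliver 0→1 → N1(part t1 [q])
[7] deliver 0→2 → N2(part t1 [q])
[8] deliver 2→1 → ∅
[9] deliver 0→2 → ∅
[10] crash(2) → N2(✗part t1 [q])
[11] propose(0,'y') → N0(coor t2 [q])
[12] deliver 0→1 → N1(part t2 [q])
[13] deliver 1→0 → ∅
[14] deliver 0→2 → ∅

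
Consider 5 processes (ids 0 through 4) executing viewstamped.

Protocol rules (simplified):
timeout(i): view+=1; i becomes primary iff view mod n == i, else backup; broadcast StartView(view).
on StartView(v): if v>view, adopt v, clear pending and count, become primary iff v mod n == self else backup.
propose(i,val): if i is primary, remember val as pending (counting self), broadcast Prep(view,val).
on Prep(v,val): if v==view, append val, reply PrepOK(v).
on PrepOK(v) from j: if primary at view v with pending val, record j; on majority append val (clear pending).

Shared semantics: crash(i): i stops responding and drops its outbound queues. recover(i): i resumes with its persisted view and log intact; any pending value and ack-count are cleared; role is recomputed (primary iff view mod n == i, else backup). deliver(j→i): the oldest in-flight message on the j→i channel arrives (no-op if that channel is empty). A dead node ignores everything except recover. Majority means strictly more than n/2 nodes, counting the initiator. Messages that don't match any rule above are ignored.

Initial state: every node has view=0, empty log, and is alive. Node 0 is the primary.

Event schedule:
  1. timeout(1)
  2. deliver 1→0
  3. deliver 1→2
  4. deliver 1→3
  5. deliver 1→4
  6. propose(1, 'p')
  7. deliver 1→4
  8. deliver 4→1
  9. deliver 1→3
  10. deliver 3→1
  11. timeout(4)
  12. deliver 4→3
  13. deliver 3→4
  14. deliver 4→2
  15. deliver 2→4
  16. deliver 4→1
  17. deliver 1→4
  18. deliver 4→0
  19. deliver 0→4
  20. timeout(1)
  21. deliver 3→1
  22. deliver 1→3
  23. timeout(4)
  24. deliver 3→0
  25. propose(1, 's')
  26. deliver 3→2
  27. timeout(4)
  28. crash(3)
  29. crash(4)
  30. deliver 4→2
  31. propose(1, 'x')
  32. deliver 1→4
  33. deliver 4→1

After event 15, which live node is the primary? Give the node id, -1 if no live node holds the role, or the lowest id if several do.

1

1. timeout(1):  <1:prim v1 ->
2. deliver 1→0:  <0:back v1 ->
3. deliver 1→2:  <2:back v1 ->
4. deliver 1→3:  <3:back v1 ->
5. deliver 1→4:  <4:back v1 ->
6. propose(1,'p'):  nop
7. deliver 1→4:  <4:back v1 p>
8. deliver 4→1:  nop
9. deliver 1→3:  <3:back v1 p>
10. deliver 3→1:  <1:prim v1 p>
11. timeout(4):  <4:back v2 p>
12. deliver 4→3:  <3:back v2 p>
13. deliver 3→4:  nop
14. deliver 4→2:  <2:prim v2 ->
15. deliver 2→4:  nop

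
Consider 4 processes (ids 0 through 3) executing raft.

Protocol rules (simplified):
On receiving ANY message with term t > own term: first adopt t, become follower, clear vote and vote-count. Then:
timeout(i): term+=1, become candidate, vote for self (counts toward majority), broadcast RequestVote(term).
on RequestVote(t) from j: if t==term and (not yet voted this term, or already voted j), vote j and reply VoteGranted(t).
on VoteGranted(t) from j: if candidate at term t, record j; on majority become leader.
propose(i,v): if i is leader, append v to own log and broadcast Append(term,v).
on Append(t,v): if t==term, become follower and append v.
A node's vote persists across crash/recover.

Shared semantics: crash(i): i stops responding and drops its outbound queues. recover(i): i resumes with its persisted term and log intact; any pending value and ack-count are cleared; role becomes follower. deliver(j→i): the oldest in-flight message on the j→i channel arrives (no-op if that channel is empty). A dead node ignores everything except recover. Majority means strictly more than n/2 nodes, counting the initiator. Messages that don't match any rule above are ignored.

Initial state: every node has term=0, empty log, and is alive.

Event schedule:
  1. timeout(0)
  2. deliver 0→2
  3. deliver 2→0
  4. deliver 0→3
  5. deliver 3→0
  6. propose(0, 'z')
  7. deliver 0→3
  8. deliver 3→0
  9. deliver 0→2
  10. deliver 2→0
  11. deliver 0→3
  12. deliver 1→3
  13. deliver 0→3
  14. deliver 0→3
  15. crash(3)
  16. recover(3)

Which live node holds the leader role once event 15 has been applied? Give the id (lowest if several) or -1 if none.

[1] timeout(0) → N0(cand t1 [-])
[2] deliver 0→2 → N2(foll t1 [-])
[3] deliver 2→0 → ∅
[4] deliver 0→3 → N3(foll t1 [-])
[5] deliver 3→0 → N0(lead t1 [-])
[6] propose(0,'z') → N0(lead t1 [z])
[7] deliver 0→3 → N3(foll t1 [z])
[8] deliver 3→0 → ∅
[9] deliver 0→2 → N2(foll t1 [z])
[10] deliver 2→0 → ∅
[11] deliver 0→3 → ∅
[12] deliver 1→3 → ∅
[13] deliver 0→3 → ∅
[14] deliver 0→3 → ∅
[15] crash(3) → N3(✗foll t1 [z])

0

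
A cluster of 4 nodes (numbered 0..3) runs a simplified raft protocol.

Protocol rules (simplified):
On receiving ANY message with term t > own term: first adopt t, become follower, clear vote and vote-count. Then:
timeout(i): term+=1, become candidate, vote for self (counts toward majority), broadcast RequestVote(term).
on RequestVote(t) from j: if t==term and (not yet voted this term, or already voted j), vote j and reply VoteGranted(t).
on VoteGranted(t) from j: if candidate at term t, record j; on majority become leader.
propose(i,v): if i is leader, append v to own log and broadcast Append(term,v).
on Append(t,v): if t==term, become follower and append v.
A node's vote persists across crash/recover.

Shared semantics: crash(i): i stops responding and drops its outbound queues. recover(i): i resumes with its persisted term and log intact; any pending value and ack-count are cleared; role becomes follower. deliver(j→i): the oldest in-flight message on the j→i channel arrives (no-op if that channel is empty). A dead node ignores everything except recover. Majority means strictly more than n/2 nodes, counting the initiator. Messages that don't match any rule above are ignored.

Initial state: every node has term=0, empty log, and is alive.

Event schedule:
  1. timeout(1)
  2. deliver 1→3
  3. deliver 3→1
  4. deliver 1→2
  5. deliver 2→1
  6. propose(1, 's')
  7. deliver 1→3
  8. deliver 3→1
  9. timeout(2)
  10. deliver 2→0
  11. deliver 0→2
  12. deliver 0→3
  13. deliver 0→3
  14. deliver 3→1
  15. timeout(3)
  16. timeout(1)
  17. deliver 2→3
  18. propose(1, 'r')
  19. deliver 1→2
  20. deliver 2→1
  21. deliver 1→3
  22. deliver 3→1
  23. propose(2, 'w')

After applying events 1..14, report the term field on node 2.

[1] timeout(1) → N1(cand t1 [-])
[2] deliver 1→3 → N3(foll t1 [-])
[3] deliver 3→1 → ∅
[4] deliver 1→2 → N2(foll t1 [-])
[5] deliver 2→1 → N1(lead t1 [-])
[6] propose(1,'s') → N1(lead t1 [s])
[7] deliver 1→3 → N3(foll t1 [s])
[8] deliver 3→1 → ∅
[9] timeout(2) → N2(cand t2 [-])
[10] deliver 2→0 → N0(foll t2 [-])
[11] deliver 0→2 → ∅
[12] deliver 0→3 → ∅
[13] deliver 0→3 → ∅
[14] deliver 3→1 → ∅

2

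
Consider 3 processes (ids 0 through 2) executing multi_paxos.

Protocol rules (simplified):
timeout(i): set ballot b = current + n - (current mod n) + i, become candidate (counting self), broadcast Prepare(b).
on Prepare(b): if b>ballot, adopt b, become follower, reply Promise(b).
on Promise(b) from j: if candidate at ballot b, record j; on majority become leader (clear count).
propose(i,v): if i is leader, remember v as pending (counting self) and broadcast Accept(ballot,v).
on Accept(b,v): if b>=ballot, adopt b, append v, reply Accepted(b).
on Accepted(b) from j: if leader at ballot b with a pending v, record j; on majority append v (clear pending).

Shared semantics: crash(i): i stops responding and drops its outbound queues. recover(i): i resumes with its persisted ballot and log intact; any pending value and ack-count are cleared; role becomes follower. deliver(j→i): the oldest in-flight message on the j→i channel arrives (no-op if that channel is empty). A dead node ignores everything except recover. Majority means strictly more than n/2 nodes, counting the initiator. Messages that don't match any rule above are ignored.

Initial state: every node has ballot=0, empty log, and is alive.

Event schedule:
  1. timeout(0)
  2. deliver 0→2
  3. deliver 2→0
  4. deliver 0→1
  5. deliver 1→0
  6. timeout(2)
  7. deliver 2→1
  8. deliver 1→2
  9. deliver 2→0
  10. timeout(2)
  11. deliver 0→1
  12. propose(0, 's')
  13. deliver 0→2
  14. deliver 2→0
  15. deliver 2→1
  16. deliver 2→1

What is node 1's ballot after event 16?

e1 timeout(0): 0[cand,b=3,-]
e2 deliver 0→2: 2[foll,b=3,-]
e3 deliver 2→0: 0[lead,b=3,-]
e4 deliver 0→1: 1[foll,b=3,-]
e5 deliver 1→0: ·
e6 timeout(2): 2[cand,b=8,-]
e7 deliver 2→1: 1[foll,b=8,-]
e8 deliver 1→2: 2[lead,b=8,-]
e9 deliver 2→0: 0[foll,b=8,-]
e10 timeout(2): 2[cand,b=11,-]
e11 deliver 0→1: ·
e12 propose(0,'s'): ·
e13 deliver 0→2: ·
e14 deliver 2→0: 0[foll,b=11,-]
e15 deliver 2→1: 1[foll,b=11,-]
e16 deliver 2→1: ·

11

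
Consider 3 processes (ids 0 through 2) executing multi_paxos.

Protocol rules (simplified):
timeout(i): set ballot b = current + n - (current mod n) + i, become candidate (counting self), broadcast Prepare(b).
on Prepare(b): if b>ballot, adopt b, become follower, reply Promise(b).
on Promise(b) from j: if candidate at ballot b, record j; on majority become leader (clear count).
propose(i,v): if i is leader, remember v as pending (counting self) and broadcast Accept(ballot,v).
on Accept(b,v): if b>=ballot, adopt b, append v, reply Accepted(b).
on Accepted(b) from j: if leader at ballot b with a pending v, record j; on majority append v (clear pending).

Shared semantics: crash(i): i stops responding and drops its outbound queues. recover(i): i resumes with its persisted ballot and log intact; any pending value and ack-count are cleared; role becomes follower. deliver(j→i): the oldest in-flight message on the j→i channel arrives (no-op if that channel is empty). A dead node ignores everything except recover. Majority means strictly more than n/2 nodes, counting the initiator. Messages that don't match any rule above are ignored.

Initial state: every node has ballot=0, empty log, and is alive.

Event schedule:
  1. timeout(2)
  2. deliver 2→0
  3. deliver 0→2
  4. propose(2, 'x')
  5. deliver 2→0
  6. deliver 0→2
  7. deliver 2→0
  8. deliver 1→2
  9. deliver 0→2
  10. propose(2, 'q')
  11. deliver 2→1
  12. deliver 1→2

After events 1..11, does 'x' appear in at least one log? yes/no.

after 1 — timeout(2): n2:cand/b5/[-]
after 2 — deliver 2→0: n0:foll/b5/[-]
after 3 — deliver 0→2: n2:lead/b5/[-]
after 4 — propose(2,'x'): ·
after 5 — deliver 2→0: n0:foll/b5/[x]
after 6 — deliver 0→2: n2:lead/b5/[x]
after 7 — deliver 2→0: ·
after 8 — deliver 1→2: ·
after 9 — deliver 0→2: ·
after 10 — propose(2,'q'): ·
after 11 — deliver 2→1: n1:foll/b5/[-]

yes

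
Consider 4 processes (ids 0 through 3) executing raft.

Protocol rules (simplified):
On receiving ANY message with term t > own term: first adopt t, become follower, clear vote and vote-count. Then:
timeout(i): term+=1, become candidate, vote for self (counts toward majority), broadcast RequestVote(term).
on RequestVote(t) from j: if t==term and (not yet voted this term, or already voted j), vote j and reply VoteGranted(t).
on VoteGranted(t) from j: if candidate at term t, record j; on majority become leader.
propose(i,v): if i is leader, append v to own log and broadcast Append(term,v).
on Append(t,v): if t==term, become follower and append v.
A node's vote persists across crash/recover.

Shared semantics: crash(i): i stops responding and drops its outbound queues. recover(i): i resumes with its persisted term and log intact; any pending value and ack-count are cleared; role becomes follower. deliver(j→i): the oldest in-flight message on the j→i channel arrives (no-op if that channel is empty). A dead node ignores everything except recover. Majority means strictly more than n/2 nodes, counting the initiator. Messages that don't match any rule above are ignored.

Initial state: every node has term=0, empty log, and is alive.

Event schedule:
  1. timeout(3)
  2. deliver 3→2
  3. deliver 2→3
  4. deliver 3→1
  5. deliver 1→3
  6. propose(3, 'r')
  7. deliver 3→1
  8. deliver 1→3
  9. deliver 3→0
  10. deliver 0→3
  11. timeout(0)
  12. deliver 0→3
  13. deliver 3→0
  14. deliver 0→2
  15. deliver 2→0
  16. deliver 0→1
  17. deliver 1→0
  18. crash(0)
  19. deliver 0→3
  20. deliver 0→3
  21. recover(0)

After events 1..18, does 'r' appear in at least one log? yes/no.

yes

[1] timeout(3) → N3(cand t1 [-])
[2] deliver 3→2 → N2(foll t1 [-])
[3] deliver 2→3 → ∅
[4] deliver 3→1 → N1(foll t1 [-])
[5] deliver 1→3 → N3(lead t1 [-])
[6] propose(3,'r') → N3(lead t1 [r])
[7] deliver 3→1 → N1(foll t1 [r])
[8] deliver 1→3 → ∅
[9] deliver 3→0 → N0(foll t1 [-])
[10] deliver 0→3 → ∅
[11] timeout(0) → N0(cand t2 [-])
[12] deliver 0→3 → N3(foll t2 [r])
[13] deliver 3→0 → ∅
[14] deliver 0→2 → N2(foll t2 [-])
[15] deliver 2→0 → ∅
[16] deliver 0→1 → N1(foll t2 [r])
[17] deliver 1→0 → N0(lead t2 [-])
[18] crash(0) → N0(✗lead t2 [-])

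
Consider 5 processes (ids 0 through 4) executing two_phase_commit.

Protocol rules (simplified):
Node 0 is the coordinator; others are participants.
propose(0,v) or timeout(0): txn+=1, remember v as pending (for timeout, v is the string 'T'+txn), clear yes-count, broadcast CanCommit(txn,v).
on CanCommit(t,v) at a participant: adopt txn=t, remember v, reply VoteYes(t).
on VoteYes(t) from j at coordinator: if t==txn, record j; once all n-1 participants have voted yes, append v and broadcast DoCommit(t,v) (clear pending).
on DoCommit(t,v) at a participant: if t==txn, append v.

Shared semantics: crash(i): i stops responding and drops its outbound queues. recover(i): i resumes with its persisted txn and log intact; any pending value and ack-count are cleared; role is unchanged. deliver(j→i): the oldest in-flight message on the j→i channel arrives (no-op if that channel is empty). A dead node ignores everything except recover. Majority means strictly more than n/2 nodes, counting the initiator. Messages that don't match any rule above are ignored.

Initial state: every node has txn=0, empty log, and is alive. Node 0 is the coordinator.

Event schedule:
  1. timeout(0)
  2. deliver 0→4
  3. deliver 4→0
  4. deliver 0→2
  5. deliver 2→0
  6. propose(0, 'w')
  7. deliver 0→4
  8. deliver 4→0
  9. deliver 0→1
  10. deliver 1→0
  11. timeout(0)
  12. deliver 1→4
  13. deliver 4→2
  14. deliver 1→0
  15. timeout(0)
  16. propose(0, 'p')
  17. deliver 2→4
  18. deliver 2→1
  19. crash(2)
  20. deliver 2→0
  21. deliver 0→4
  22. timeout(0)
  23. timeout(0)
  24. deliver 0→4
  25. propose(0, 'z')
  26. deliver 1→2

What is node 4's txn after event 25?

4

e1 timeout(0): 0[coor,t=1,-]
e2 deliver 0→4: 4[part,t=1,-]
e3 deliver 4→0: ·
e4 deliver 0→2: 2[part,t=1,-]
e5 deliver 2→0: ·
e6 propose(0,'w'): 0[coor,t=2,-]
e7 deliver 0→4: 4[part,t=2,-]
e8 deliver 4→0: ·
e9 deliver 0→1: 1[part,t=1,-]
e10 deliver 1→0: ·
e11 timeout(0): 0[coor,t=3,-]
e12 deliver 1→4: ·
e13 deliver 4→2: ·
e14 deliver 1→0: ·
e15 timeout(0): 0[coor,t=4,-]
e16 propose(0,'p'): 0[coor,t=5,-]
e17 deliver 2→4: ·
e18 deliver 2→1: ·
e19 crash(2): 2[✗part,t=1,-]
e20 deliver 2→0: ·
e21 deliver 0→4: 4[part,t=3,-]
e22 timeout(0): 0[coor,t=6,-]
e23 timeout(0): 0[coor,t=7,-]
e24 deliver 0→4: 4[part,t=4,-]
e25 propose(0,'z'): 0[coor,t=8,-]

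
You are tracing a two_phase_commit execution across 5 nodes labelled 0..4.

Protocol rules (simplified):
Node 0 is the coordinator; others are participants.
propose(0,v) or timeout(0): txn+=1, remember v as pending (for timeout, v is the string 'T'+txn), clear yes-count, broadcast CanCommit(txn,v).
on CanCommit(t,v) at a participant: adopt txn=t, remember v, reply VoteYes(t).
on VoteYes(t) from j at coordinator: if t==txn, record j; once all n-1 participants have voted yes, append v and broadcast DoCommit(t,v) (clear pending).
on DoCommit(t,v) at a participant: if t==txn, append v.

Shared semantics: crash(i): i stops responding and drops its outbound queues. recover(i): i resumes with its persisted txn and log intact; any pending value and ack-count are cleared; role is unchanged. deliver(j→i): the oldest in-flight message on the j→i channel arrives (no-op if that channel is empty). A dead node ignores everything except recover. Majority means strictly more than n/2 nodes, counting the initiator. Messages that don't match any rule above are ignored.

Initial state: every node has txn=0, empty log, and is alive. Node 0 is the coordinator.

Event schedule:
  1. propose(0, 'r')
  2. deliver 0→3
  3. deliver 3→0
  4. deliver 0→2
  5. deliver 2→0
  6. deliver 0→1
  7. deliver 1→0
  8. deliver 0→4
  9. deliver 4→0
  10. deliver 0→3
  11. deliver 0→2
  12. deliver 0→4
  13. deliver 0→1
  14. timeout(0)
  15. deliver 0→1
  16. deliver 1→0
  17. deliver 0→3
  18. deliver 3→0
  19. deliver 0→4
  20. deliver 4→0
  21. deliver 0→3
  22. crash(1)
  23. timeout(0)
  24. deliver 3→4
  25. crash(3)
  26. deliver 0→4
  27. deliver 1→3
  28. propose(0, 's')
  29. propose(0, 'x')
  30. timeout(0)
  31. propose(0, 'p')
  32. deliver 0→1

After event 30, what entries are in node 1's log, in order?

r

e1 propose(0,'r'): 0[coor,t=1,-]
e2 deliver 0→3: 3[part,t=1,-]
e3 deliver 3→0: ·
e4 deliver 0→2: 2[part,t=1,-]
e5 deliver 2→0: ·
e6 deliver 0→1: 1[part,t=1,-]
e7 deliver 1→0: ·
e8 deliver 0→4: 4[part,t=1,-]
e9 deliver 4→0: 0[coor,t=1,r]
e10 deliver 0→3: 3[part,t=1,r]
e11 deliver 0→2: 2[part,t=1,r]
e12 deliver 0→4: 4[part,t=1,r]
e13 deliver 0→1: 1[part,t=1,r]
e14 timeout(0): 0[coor,t=2,r]
e15 deliver 0→1: 1[part,t=2,r]
e16 deliver 1→0: ·
e17 deliver 0→3: 3[part,t=2,r]
e18 deliver 3→0: ·
e19 deliver 0→4: 4[part,t=2,r]
e20 deliver 4→0: ·
e21 deliver 0→3: ·
e22 crash(1): 1[✗part,t=2,r]
e23 timeout(0): 0[coor,t=3,r]
e24 deliver 3→4: ·
e25 crash(3): 3[✗part,t=2,r]
e26 deliver 0→4: 4[part,t=3,r]
e27 deliver 1→3: ·
e28 propose(0,'s'): 0[coor,t=4,r]
e29 propose(0,'x'): 0[coor,t=5,r]
e30 timeout(0): 0[coor,t=6,r]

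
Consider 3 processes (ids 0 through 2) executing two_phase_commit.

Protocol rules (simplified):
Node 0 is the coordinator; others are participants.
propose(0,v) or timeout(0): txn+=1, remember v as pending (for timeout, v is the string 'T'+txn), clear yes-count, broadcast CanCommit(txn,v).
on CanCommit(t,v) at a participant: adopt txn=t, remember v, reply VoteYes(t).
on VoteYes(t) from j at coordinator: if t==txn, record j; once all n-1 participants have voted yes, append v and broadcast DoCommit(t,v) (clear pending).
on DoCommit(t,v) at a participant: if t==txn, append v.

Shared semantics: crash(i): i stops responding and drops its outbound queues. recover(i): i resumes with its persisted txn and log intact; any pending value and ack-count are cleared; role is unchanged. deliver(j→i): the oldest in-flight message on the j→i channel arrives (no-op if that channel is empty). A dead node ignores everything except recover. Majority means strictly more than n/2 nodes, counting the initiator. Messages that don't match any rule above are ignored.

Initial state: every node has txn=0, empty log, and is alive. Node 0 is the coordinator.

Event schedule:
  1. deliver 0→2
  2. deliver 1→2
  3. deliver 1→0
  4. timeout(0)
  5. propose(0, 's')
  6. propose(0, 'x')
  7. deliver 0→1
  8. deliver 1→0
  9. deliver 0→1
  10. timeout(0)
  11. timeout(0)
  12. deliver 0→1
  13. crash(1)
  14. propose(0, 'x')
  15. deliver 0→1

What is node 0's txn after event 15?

6

[1] deliver 0→2 → ∅
[2] deliver 1→2 → ∅
[3] deliver 1→0 → ∅
[4] timeout(0) → N0(coor t1 [-])
[5] propose(0,'s') → N0(coor t2 [-])
[6] propose(0,'x') → N0(coor t3 [-])
[7] deliver 0→1 → N1(part t1 [-])
[8] deliver 1→0 → ∅
[9] deliver 0→1 → N1(part t2 [-])
[10] timeout(0) → N0(coor t4 [-])
[11] timeout(0) → N0(coor t5 [-])
[12] deliver 0→1 → N1(part t3 [-])
[13] crash(1) → N1(✗part t3 [-])
[14] propose(0,'x') → N0(coor t6 [-])
[15] deliver 0→1 → ∅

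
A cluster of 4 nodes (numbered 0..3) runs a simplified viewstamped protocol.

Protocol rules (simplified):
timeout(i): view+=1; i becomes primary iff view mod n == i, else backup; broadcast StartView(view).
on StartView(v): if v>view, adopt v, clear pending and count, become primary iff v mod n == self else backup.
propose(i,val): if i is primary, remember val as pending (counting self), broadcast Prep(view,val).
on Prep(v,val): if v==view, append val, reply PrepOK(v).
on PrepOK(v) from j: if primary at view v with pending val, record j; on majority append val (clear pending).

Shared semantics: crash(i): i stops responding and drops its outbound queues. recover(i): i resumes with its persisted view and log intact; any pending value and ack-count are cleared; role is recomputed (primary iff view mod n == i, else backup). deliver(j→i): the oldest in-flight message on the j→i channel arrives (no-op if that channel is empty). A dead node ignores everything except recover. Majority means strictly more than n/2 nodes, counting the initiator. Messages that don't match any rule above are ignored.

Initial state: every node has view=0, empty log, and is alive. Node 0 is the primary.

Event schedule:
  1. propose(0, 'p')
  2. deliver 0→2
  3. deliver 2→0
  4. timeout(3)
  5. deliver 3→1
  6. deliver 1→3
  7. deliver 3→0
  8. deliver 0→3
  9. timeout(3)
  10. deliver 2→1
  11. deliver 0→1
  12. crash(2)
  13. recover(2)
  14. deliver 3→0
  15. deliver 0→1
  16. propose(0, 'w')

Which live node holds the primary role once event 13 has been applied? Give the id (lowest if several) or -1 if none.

1

1. propose(0,'p'):  nop
2. deliver 0→2:  <2:back v0 p>
3. deliver 2→0:  nop
4. timeout(3):  <3:back v1 ->
5. deliver 3→1:  <1:prim v1 ->
6. deliver 1→3:  nop
7. deliver 3→0:  <0:back v1 ->
8. deliver 0→3:  nop
9. timeout(3):  <3:back v2 ->
10. deliver 2→1:  nop
11. deliver 0→1:  nop
12. crash(2):  <2:✗back v0 p>
13. recover(2):  <2:back v0 p>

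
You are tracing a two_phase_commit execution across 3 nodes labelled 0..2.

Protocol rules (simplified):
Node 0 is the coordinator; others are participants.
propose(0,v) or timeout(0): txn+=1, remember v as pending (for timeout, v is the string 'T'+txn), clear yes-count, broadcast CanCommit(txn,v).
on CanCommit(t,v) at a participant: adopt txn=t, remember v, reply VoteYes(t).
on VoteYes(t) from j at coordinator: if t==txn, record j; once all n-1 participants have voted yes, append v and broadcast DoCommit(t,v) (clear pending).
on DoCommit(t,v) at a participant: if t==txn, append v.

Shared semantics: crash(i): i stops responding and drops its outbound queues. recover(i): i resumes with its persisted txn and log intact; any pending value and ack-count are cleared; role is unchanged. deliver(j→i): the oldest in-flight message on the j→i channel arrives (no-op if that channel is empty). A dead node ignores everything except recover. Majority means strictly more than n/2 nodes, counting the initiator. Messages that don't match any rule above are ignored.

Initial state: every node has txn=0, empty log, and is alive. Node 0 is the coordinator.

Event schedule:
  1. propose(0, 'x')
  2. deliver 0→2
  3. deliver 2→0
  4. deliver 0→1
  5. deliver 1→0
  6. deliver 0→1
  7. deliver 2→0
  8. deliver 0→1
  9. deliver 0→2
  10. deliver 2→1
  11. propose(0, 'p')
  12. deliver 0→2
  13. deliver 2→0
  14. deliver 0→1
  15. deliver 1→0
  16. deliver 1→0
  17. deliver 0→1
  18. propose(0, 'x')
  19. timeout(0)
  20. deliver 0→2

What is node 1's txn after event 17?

e1 propose(0,'x'): 0[coor,t=1,-]
e2 deliver 0→2: 2[part,t=1,-]
e3 deliver 2→0: ·
e4 deliver 0→1: 1[part,t=1,-]
e5 deliver 1→0: 0[coor,t=1,x]
e6 deliver 0→1: 1[part,t=1,x]
e7 deliver 2→0: ·
e8 deliver 0→1: ·
e9 deliver 0→2: 2[part,t=1,x]
e10 deliver 2→1: ·
e11 propose(0,'p'): 0[coor,t=2,x]
e12 deliver 0→2: 2[part,t=2,x]
e13 deliver 2→0: ·
e14 deliver 0→1: 1[part,t=2,x]
e15 deliver 1→0: 0[coor,t=2,x,p]
e16 deliver 1→0: ·
e17 deliver 0→1: 1[part,t=2,x,p]

2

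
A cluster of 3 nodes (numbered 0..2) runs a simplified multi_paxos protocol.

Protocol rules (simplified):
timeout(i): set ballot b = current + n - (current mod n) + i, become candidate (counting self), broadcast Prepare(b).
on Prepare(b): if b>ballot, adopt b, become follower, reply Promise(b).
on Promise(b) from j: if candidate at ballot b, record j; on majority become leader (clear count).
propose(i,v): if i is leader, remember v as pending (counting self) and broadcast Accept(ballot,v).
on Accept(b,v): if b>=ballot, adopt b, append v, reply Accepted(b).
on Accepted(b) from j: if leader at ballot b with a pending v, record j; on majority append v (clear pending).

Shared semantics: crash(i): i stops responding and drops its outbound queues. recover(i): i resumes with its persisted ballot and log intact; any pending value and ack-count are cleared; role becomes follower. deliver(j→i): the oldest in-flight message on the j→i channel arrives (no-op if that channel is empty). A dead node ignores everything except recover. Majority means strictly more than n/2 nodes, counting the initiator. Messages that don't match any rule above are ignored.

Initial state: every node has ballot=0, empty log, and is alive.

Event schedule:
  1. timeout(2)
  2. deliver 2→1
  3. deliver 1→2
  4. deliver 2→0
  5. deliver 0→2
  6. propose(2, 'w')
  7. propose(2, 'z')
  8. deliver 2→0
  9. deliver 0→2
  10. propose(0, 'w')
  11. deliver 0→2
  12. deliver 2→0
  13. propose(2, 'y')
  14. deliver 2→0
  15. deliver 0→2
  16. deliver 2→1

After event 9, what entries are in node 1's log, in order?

1. timeout(2):  <2:cand b5 ->
2. deliver 2→1:  <1:foll b5 ->
3. deliver 1→2:  <2:lead b5 ->
4. deliver 2→0:  <0:foll b5 ->
5. deliver 0→2:  nop
6. propose(2,'w'):  nop
7. propose(2,'z'):  nop
8. deliver 2→0:  <0:foll b5 w>
9. deliver 0→2:  <2:lead b5 z>

empty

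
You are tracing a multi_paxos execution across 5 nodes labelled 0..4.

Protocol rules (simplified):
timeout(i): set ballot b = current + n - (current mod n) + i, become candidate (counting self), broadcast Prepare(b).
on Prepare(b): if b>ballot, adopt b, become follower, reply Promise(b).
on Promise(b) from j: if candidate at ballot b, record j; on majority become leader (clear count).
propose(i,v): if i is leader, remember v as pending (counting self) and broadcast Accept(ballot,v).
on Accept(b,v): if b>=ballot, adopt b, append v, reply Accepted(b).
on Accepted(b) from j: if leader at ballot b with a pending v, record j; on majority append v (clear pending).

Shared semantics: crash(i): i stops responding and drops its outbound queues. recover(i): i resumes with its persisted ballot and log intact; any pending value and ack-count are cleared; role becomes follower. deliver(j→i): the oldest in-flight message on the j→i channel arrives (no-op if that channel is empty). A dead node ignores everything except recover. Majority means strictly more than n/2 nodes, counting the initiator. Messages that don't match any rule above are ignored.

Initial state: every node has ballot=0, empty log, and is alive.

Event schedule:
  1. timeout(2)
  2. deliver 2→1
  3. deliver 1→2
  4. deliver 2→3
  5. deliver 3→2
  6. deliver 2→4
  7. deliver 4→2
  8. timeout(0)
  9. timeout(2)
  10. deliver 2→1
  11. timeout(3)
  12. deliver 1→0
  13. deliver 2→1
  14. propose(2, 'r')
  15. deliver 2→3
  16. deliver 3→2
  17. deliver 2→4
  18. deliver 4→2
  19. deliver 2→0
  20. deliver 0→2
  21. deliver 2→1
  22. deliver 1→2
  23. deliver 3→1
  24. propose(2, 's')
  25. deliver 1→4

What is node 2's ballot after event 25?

1. timeout(2):  <2:cand b7 ->
2. deliver 2→1:  <1:foll b7 ->
3. deliver 1→2:  nop
4. deliver 2→3:  <3:foll b7 ->
5. deliver 3→2:  <2:lead b7 ->
6. deliver 2→4:  <4:foll b7 ->
7. deliver 4→2:  nop
8. timeout(0):  <0:cand b5 ->
9. timeout(2):  <2:cand b12 ->
10. deliver 2→1:  <1:foll b12 ->
11. timeout(3):  <3:cand b13 ->
12. deliver 1→0:  nop
13. deliver 2→1:  nop
14. propose(2,'r'):  nop
15. deliver 2→3:  nop
16. deliver 3→2:  <2:foll b13 ->
17. deliver 2→4:  <4:foll b12 ->
18. deliver 4→2:  nop
19. deliver 2→0:  <0:foll b7 ->
20. deliver 0→2:  nop
21. deliver 2→1:  nop
22. deliver 1→2:  nop
23. deliver 3→1:  <1:foll b13 ->
24. propose(2,'s'):  nop
25. deliver 1→4:  nop

13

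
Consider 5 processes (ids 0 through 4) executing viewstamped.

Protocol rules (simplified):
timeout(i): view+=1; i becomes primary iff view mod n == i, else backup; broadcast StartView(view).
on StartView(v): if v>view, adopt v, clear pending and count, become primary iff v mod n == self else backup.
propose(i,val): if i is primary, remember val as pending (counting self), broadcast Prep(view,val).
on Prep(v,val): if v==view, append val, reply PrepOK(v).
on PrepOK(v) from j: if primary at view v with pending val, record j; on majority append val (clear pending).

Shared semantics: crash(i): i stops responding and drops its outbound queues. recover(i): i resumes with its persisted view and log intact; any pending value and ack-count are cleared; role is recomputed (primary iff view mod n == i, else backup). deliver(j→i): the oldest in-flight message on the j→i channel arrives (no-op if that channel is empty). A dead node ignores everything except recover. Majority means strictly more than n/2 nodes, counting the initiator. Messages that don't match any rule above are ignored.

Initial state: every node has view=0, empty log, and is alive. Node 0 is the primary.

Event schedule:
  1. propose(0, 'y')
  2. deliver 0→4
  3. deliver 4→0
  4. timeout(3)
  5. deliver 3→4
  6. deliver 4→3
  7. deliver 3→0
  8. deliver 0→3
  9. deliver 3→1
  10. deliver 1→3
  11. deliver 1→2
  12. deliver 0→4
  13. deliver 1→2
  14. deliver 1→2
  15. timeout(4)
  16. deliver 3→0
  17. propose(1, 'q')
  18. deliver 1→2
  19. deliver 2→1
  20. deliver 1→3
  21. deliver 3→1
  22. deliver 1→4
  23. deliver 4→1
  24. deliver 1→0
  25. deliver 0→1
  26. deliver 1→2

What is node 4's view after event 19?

2

1. propose(0,'y'):  nop
2. deliver 0→4:  <4:back v0 y>
3. deliver 4→0:  nop
4. timeout(3):  <3:back v1 ->
5. deliver 3→4:  <4:back v1 y>
6. deliver 4→3:  nop
7. deliver 3→0:  <0:back v1 ->
8. deliver 0→3:  nop
9. deliver 3→1:  <1:prim v1 ->
10. deliver 1→3:  nop
11. deliver 1→2:  nop
12. deliver 0→4:  nop
13. deliver 1→2:  nop
14. deliver 1→2:  nop
15. timeout(4):  <4:back v2 y>
16. deliver 3→0:  nop
17. propose(1,'q'):  nop
18. deliver 1→2:  nop
19. deliver 2→1:  nop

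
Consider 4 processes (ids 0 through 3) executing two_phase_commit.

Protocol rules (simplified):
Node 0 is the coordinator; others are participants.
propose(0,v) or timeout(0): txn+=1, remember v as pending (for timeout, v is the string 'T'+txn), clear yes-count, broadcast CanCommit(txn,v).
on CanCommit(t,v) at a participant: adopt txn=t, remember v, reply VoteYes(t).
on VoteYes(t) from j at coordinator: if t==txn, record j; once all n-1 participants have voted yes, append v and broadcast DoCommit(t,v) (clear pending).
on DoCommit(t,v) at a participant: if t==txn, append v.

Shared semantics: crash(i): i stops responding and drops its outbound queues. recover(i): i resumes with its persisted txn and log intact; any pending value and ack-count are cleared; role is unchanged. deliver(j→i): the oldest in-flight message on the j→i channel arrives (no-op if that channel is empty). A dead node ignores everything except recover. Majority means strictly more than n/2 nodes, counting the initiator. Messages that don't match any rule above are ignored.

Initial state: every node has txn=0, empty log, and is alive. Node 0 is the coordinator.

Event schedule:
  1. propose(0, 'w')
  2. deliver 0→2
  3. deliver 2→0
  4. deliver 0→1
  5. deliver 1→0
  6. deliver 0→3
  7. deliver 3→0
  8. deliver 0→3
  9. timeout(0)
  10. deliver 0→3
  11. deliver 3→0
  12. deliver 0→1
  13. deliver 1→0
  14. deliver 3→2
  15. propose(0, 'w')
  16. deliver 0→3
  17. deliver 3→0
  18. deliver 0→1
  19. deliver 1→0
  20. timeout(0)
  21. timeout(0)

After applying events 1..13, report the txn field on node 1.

step 1 propose(0,'w'): 0={coor,t=1,log=-}
step 2 deliver 0→2: 2={part,t=1,log=-}
step 3 deliver 2→0: —
step 4 deliver 0→1: 1={part,t=1,log=-}
step 5 deliver 1→0: —
step 6 deliver 0→3: 3={part,t=1,log=-}
step 7 deliver 3→0: 0={coor,t=1,log=w}
step 8 deliver 0→3: 3={part,t=1,log=w}
step 9 timeout(0): 0={coor,t=2,log=w}
step 10 deliver 0→3: 3={part,t=2,log=w}
step 11 deliver 3→0: —
step 12 deliver 0→1: 1={part,t=1,log=w}
step 13 deliver 1→0: —

1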